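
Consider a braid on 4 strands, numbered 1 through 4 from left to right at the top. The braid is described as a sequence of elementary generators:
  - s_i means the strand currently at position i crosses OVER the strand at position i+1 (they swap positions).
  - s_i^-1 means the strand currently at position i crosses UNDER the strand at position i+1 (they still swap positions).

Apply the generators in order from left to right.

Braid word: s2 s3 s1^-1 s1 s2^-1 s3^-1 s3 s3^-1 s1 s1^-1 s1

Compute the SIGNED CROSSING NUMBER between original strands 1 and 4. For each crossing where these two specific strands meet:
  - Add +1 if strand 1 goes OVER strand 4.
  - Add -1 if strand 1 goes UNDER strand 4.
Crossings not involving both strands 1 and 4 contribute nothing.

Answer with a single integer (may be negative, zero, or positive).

Answer: 3

Derivation:
Gen 1: crossing 2x3. Both 1&4? no. Sum: 0
Gen 2: crossing 2x4. Both 1&4? no. Sum: 0
Gen 3: crossing 1x3. Both 1&4? no. Sum: 0
Gen 4: crossing 3x1. Both 1&4? no. Sum: 0
Gen 5: crossing 3x4. Both 1&4? no. Sum: 0
Gen 6: crossing 3x2. Both 1&4? no. Sum: 0
Gen 7: crossing 2x3. Both 1&4? no. Sum: 0
Gen 8: crossing 3x2. Both 1&4? no. Sum: 0
Gen 9: 1 over 4. Both 1&4? yes. Contrib: +1. Sum: 1
Gen 10: 4 under 1. Both 1&4? yes. Contrib: +1. Sum: 2
Gen 11: 1 over 4. Both 1&4? yes. Contrib: +1. Sum: 3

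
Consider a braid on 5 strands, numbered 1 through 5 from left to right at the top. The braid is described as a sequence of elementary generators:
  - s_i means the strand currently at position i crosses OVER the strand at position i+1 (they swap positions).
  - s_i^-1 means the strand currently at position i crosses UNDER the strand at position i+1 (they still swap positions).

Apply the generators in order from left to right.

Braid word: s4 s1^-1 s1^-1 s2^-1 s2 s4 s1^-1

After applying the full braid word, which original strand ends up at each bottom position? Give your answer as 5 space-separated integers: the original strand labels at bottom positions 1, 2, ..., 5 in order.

Gen 1 (s4): strand 4 crosses over strand 5. Perm now: [1 2 3 5 4]
Gen 2 (s1^-1): strand 1 crosses under strand 2. Perm now: [2 1 3 5 4]
Gen 3 (s1^-1): strand 2 crosses under strand 1. Perm now: [1 2 3 5 4]
Gen 4 (s2^-1): strand 2 crosses under strand 3. Perm now: [1 3 2 5 4]
Gen 5 (s2): strand 3 crosses over strand 2. Perm now: [1 2 3 5 4]
Gen 6 (s4): strand 5 crosses over strand 4. Perm now: [1 2 3 4 5]
Gen 7 (s1^-1): strand 1 crosses under strand 2. Perm now: [2 1 3 4 5]

Answer: 2 1 3 4 5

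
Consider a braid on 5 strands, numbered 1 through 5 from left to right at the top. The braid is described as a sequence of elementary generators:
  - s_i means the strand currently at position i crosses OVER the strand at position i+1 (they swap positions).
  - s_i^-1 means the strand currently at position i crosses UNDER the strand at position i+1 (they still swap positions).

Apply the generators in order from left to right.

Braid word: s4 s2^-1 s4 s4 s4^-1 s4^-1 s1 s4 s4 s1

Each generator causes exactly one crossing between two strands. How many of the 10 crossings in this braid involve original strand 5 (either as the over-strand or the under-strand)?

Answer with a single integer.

Gen 1: crossing 4x5. Involves strand 5? yes. Count so far: 1
Gen 2: crossing 2x3. Involves strand 5? no. Count so far: 1
Gen 3: crossing 5x4. Involves strand 5? yes. Count so far: 2
Gen 4: crossing 4x5. Involves strand 5? yes. Count so far: 3
Gen 5: crossing 5x4. Involves strand 5? yes. Count so far: 4
Gen 6: crossing 4x5. Involves strand 5? yes. Count so far: 5
Gen 7: crossing 1x3. Involves strand 5? no. Count so far: 5
Gen 8: crossing 5x4. Involves strand 5? yes. Count so far: 6
Gen 9: crossing 4x5. Involves strand 5? yes. Count so far: 7
Gen 10: crossing 3x1. Involves strand 5? no. Count so far: 7

Answer: 7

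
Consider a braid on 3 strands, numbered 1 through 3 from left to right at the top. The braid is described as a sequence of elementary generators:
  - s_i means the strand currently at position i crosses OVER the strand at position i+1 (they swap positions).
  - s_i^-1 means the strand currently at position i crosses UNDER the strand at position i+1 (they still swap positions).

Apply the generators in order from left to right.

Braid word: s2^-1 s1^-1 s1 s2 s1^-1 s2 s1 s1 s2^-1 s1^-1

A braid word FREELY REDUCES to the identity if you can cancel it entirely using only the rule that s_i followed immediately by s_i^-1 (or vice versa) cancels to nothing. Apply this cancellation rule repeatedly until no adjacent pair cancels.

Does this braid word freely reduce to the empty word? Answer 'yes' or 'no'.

Answer: no

Derivation:
Gen 1 (s2^-1): push. Stack: [s2^-1]
Gen 2 (s1^-1): push. Stack: [s2^-1 s1^-1]
Gen 3 (s1): cancels prior s1^-1. Stack: [s2^-1]
Gen 4 (s2): cancels prior s2^-1. Stack: []
Gen 5 (s1^-1): push. Stack: [s1^-1]
Gen 6 (s2): push. Stack: [s1^-1 s2]
Gen 7 (s1): push. Stack: [s1^-1 s2 s1]
Gen 8 (s1): push. Stack: [s1^-1 s2 s1 s1]
Gen 9 (s2^-1): push. Stack: [s1^-1 s2 s1 s1 s2^-1]
Gen 10 (s1^-1): push. Stack: [s1^-1 s2 s1 s1 s2^-1 s1^-1]
Reduced word: s1^-1 s2 s1 s1 s2^-1 s1^-1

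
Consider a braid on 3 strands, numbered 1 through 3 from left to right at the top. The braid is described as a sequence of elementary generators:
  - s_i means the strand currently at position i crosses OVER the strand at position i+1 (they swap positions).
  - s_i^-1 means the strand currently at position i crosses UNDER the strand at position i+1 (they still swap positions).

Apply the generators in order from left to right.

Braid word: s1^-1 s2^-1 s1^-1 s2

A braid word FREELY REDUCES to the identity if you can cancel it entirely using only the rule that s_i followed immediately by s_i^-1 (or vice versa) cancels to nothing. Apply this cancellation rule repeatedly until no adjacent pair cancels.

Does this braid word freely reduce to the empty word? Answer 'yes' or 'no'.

Answer: no

Derivation:
Gen 1 (s1^-1): push. Stack: [s1^-1]
Gen 2 (s2^-1): push. Stack: [s1^-1 s2^-1]
Gen 3 (s1^-1): push. Stack: [s1^-1 s2^-1 s1^-1]
Gen 4 (s2): push. Stack: [s1^-1 s2^-1 s1^-1 s2]
Reduced word: s1^-1 s2^-1 s1^-1 s2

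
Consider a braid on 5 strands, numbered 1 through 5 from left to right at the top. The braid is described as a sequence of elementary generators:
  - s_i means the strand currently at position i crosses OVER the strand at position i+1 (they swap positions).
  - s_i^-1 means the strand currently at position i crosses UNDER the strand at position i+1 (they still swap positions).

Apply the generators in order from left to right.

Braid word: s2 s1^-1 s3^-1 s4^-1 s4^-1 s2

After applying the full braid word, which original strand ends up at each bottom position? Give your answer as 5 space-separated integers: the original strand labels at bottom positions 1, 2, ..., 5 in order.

Gen 1 (s2): strand 2 crosses over strand 3. Perm now: [1 3 2 4 5]
Gen 2 (s1^-1): strand 1 crosses under strand 3. Perm now: [3 1 2 4 5]
Gen 3 (s3^-1): strand 2 crosses under strand 4. Perm now: [3 1 4 2 5]
Gen 4 (s4^-1): strand 2 crosses under strand 5. Perm now: [3 1 4 5 2]
Gen 5 (s4^-1): strand 5 crosses under strand 2. Perm now: [3 1 4 2 5]
Gen 6 (s2): strand 1 crosses over strand 4. Perm now: [3 4 1 2 5]

Answer: 3 4 1 2 5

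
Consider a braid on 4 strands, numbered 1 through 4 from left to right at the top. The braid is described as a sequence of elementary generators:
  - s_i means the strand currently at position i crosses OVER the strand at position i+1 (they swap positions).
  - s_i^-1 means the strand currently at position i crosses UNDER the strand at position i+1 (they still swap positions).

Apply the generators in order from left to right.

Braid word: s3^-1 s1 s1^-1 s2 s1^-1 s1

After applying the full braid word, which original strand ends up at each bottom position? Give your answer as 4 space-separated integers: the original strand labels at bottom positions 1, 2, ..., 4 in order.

Gen 1 (s3^-1): strand 3 crosses under strand 4. Perm now: [1 2 4 3]
Gen 2 (s1): strand 1 crosses over strand 2. Perm now: [2 1 4 3]
Gen 3 (s1^-1): strand 2 crosses under strand 1. Perm now: [1 2 4 3]
Gen 4 (s2): strand 2 crosses over strand 4. Perm now: [1 4 2 3]
Gen 5 (s1^-1): strand 1 crosses under strand 4. Perm now: [4 1 2 3]
Gen 6 (s1): strand 4 crosses over strand 1. Perm now: [1 4 2 3]

Answer: 1 4 2 3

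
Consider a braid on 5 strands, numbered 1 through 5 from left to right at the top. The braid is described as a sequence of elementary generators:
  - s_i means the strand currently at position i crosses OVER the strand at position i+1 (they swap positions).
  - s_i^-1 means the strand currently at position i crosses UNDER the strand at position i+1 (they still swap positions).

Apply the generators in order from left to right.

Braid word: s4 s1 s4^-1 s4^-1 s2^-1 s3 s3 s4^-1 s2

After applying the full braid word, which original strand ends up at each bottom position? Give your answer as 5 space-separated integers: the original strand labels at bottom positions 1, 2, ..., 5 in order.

Gen 1 (s4): strand 4 crosses over strand 5. Perm now: [1 2 3 5 4]
Gen 2 (s1): strand 1 crosses over strand 2. Perm now: [2 1 3 5 4]
Gen 3 (s4^-1): strand 5 crosses under strand 4. Perm now: [2 1 3 4 5]
Gen 4 (s4^-1): strand 4 crosses under strand 5. Perm now: [2 1 3 5 4]
Gen 5 (s2^-1): strand 1 crosses under strand 3. Perm now: [2 3 1 5 4]
Gen 6 (s3): strand 1 crosses over strand 5. Perm now: [2 3 5 1 4]
Gen 7 (s3): strand 5 crosses over strand 1. Perm now: [2 3 1 5 4]
Gen 8 (s4^-1): strand 5 crosses under strand 4. Perm now: [2 3 1 4 5]
Gen 9 (s2): strand 3 crosses over strand 1. Perm now: [2 1 3 4 5]

Answer: 2 1 3 4 5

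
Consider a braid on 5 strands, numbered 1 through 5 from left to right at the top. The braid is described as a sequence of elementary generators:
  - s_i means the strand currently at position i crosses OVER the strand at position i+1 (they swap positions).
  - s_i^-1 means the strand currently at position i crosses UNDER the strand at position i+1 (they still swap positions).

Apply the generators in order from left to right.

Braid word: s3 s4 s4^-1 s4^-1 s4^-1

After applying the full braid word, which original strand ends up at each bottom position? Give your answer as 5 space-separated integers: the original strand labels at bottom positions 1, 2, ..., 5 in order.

Gen 1 (s3): strand 3 crosses over strand 4. Perm now: [1 2 4 3 5]
Gen 2 (s4): strand 3 crosses over strand 5. Perm now: [1 2 4 5 3]
Gen 3 (s4^-1): strand 5 crosses under strand 3. Perm now: [1 2 4 3 5]
Gen 4 (s4^-1): strand 3 crosses under strand 5. Perm now: [1 2 4 5 3]
Gen 5 (s4^-1): strand 5 crosses under strand 3. Perm now: [1 2 4 3 5]

Answer: 1 2 4 3 5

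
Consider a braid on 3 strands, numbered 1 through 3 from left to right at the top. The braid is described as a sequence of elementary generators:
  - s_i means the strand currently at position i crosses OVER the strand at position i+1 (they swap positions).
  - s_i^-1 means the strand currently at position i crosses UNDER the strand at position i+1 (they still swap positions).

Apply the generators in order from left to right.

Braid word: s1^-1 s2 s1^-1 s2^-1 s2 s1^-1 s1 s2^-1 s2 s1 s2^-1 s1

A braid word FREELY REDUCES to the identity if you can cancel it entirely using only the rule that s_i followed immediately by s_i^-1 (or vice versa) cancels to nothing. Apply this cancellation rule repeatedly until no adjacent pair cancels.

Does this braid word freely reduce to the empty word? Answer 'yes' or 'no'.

Answer: yes

Derivation:
Gen 1 (s1^-1): push. Stack: [s1^-1]
Gen 2 (s2): push. Stack: [s1^-1 s2]
Gen 3 (s1^-1): push. Stack: [s1^-1 s2 s1^-1]
Gen 4 (s2^-1): push. Stack: [s1^-1 s2 s1^-1 s2^-1]
Gen 5 (s2): cancels prior s2^-1. Stack: [s1^-1 s2 s1^-1]
Gen 6 (s1^-1): push. Stack: [s1^-1 s2 s1^-1 s1^-1]
Gen 7 (s1): cancels prior s1^-1. Stack: [s1^-1 s2 s1^-1]
Gen 8 (s2^-1): push. Stack: [s1^-1 s2 s1^-1 s2^-1]
Gen 9 (s2): cancels prior s2^-1. Stack: [s1^-1 s2 s1^-1]
Gen 10 (s1): cancels prior s1^-1. Stack: [s1^-1 s2]
Gen 11 (s2^-1): cancels prior s2. Stack: [s1^-1]
Gen 12 (s1): cancels prior s1^-1. Stack: []
Reduced word: (empty)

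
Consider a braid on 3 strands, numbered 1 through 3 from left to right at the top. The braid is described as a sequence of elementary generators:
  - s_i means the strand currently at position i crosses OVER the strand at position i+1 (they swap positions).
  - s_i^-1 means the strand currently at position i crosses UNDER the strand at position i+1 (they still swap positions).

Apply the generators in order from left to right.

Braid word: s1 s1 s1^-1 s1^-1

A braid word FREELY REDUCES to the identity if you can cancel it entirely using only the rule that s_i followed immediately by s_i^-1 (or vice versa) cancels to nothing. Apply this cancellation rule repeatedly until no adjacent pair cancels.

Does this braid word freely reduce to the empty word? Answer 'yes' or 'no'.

Gen 1 (s1): push. Stack: [s1]
Gen 2 (s1): push. Stack: [s1 s1]
Gen 3 (s1^-1): cancels prior s1. Stack: [s1]
Gen 4 (s1^-1): cancels prior s1. Stack: []
Reduced word: (empty)

Answer: yes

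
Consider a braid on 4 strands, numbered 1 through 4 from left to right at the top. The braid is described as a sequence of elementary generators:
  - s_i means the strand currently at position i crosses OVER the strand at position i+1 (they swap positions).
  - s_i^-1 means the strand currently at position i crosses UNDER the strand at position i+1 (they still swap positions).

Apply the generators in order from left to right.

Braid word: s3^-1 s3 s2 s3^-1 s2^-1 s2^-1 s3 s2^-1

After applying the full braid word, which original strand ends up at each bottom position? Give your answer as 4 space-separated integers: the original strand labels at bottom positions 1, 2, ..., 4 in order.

Answer: 1 2 3 4

Derivation:
Gen 1 (s3^-1): strand 3 crosses under strand 4. Perm now: [1 2 4 3]
Gen 2 (s3): strand 4 crosses over strand 3. Perm now: [1 2 3 4]
Gen 3 (s2): strand 2 crosses over strand 3. Perm now: [1 3 2 4]
Gen 4 (s3^-1): strand 2 crosses under strand 4. Perm now: [1 3 4 2]
Gen 5 (s2^-1): strand 3 crosses under strand 4. Perm now: [1 4 3 2]
Gen 6 (s2^-1): strand 4 crosses under strand 3. Perm now: [1 3 4 2]
Gen 7 (s3): strand 4 crosses over strand 2. Perm now: [1 3 2 4]
Gen 8 (s2^-1): strand 3 crosses under strand 2. Perm now: [1 2 3 4]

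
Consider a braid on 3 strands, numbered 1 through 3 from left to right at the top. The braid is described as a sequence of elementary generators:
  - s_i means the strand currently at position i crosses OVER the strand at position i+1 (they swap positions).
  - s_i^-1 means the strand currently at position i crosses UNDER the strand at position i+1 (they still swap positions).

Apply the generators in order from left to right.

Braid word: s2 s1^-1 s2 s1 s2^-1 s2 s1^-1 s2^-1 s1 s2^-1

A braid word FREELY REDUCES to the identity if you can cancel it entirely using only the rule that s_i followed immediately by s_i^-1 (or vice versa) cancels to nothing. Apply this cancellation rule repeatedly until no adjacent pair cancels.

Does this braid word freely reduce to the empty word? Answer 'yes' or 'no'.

Answer: yes

Derivation:
Gen 1 (s2): push. Stack: [s2]
Gen 2 (s1^-1): push. Stack: [s2 s1^-1]
Gen 3 (s2): push. Stack: [s2 s1^-1 s2]
Gen 4 (s1): push. Stack: [s2 s1^-1 s2 s1]
Gen 5 (s2^-1): push. Stack: [s2 s1^-1 s2 s1 s2^-1]
Gen 6 (s2): cancels prior s2^-1. Stack: [s2 s1^-1 s2 s1]
Gen 7 (s1^-1): cancels prior s1. Stack: [s2 s1^-1 s2]
Gen 8 (s2^-1): cancels prior s2. Stack: [s2 s1^-1]
Gen 9 (s1): cancels prior s1^-1. Stack: [s2]
Gen 10 (s2^-1): cancels prior s2. Stack: []
Reduced word: (empty)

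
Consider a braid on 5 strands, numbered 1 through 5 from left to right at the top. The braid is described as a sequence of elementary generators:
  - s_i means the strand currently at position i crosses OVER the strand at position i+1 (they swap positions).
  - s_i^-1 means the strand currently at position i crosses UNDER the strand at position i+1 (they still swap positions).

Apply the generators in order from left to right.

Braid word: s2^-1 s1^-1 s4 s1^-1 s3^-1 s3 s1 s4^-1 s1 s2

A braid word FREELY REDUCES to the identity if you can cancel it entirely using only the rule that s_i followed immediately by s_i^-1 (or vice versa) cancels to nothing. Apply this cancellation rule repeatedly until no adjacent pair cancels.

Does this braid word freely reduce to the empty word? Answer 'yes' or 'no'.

Gen 1 (s2^-1): push. Stack: [s2^-1]
Gen 2 (s1^-1): push. Stack: [s2^-1 s1^-1]
Gen 3 (s4): push. Stack: [s2^-1 s1^-1 s4]
Gen 4 (s1^-1): push. Stack: [s2^-1 s1^-1 s4 s1^-1]
Gen 5 (s3^-1): push. Stack: [s2^-1 s1^-1 s4 s1^-1 s3^-1]
Gen 6 (s3): cancels prior s3^-1. Stack: [s2^-1 s1^-1 s4 s1^-1]
Gen 7 (s1): cancels prior s1^-1. Stack: [s2^-1 s1^-1 s4]
Gen 8 (s4^-1): cancels prior s4. Stack: [s2^-1 s1^-1]
Gen 9 (s1): cancels prior s1^-1. Stack: [s2^-1]
Gen 10 (s2): cancels prior s2^-1. Stack: []
Reduced word: (empty)

Answer: yes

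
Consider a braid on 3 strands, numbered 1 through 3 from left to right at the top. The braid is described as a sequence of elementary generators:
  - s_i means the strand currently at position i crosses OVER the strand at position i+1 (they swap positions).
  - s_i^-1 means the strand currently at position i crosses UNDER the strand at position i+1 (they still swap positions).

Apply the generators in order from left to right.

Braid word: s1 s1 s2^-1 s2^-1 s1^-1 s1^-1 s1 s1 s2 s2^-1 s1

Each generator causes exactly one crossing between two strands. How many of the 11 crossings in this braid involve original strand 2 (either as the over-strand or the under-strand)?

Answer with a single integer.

Answer: 11

Derivation:
Gen 1: crossing 1x2. Involves strand 2? yes. Count so far: 1
Gen 2: crossing 2x1. Involves strand 2? yes. Count so far: 2
Gen 3: crossing 2x3. Involves strand 2? yes. Count so far: 3
Gen 4: crossing 3x2. Involves strand 2? yes. Count so far: 4
Gen 5: crossing 1x2. Involves strand 2? yes. Count so far: 5
Gen 6: crossing 2x1. Involves strand 2? yes. Count so far: 6
Gen 7: crossing 1x2. Involves strand 2? yes. Count so far: 7
Gen 8: crossing 2x1. Involves strand 2? yes. Count so far: 8
Gen 9: crossing 2x3. Involves strand 2? yes. Count so far: 9
Gen 10: crossing 3x2. Involves strand 2? yes. Count so far: 10
Gen 11: crossing 1x2. Involves strand 2? yes. Count so far: 11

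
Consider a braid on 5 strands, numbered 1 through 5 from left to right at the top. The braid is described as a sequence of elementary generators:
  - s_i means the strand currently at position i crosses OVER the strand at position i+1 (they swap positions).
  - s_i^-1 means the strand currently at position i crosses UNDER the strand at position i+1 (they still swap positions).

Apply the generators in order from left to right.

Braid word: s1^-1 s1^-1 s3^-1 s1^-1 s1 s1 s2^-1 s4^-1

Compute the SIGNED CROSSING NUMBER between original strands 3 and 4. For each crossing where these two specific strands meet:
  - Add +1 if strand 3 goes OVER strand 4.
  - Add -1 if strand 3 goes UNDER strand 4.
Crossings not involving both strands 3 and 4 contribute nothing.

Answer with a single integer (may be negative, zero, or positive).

Gen 1: crossing 1x2. Both 3&4? no. Sum: 0
Gen 2: crossing 2x1. Both 3&4? no. Sum: 0
Gen 3: 3 under 4. Both 3&4? yes. Contrib: -1. Sum: -1
Gen 4: crossing 1x2. Both 3&4? no. Sum: -1
Gen 5: crossing 2x1. Both 3&4? no. Sum: -1
Gen 6: crossing 1x2. Both 3&4? no. Sum: -1
Gen 7: crossing 1x4. Both 3&4? no. Sum: -1
Gen 8: crossing 3x5. Both 3&4? no. Sum: -1

Answer: -1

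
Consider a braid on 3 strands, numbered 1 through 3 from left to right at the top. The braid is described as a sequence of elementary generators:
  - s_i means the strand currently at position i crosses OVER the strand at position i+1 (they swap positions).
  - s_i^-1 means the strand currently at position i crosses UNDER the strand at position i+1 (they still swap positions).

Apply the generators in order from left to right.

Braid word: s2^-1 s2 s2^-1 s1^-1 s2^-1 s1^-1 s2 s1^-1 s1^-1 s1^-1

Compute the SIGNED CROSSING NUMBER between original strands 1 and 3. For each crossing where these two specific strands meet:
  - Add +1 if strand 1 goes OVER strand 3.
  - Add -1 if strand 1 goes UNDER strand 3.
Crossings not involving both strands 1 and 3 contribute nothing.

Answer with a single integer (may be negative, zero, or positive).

Answer: -2

Derivation:
Gen 1: crossing 2x3. Both 1&3? no. Sum: 0
Gen 2: crossing 3x2. Both 1&3? no. Sum: 0
Gen 3: crossing 2x3. Both 1&3? no. Sum: 0
Gen 4: 1 under 3. Both 1&3? yes. Contrib: -1. Sum: -1
Gen 5: crossing 1x2. Both 1&3? no. Sum: -1
Gen 6: crossing 3x2. Both 1&3? no. Sum: -1
Gen 7: 3 over 1. Both 1&3? yes. Contrib: -1. Sum: -2
Gen 8: crossing 2x1. Both 1&3? no. Sum: -2
Gen 9: crossing 1x2. Both 1&3? no. Sum: -2
Gen 10: crossing 2x1. Both 1&3? no. Sum: -2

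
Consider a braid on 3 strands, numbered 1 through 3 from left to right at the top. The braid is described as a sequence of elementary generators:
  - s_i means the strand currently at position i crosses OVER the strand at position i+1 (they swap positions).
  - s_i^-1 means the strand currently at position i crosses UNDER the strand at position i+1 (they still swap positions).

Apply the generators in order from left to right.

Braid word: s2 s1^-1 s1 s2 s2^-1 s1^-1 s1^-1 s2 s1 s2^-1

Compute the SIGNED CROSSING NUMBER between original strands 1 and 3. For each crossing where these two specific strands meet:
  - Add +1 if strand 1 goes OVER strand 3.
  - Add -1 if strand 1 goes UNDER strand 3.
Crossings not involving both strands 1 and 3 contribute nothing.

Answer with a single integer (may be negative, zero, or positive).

Answer: -3

Derivation:
Gen 1: crossing 2x3. Both 1&3? no. Sum: 0
Gen 2: 1 under 3. Both 1&3? yes. Contrib: -1. Sum: -1
Gen 3: 3 over 1. Both 1&3? yes. Contrib: -1. Sum: -2
Gen 4: crossing 3x2. Both 1&3? no. Sum: -2
Gen 5: crossing 2x3. Both 1&3? no. Sum: -2
Gen 6: 1 under 3. Both 1&3? yes. Contrib: -1. Sum: -3
Gen 7: 3 under 1. Both 1&3? yes. Contrib: +1. Sum: -2
Gen 8: crossing 3x2. Both 1&3? no. Sum: -2
Gen 9: crossing 1x2. Both 1&3? no. Sum: -2
Gen 10: 1 under 3. Both 1&3? yes. Contrib: -1. Sum: -3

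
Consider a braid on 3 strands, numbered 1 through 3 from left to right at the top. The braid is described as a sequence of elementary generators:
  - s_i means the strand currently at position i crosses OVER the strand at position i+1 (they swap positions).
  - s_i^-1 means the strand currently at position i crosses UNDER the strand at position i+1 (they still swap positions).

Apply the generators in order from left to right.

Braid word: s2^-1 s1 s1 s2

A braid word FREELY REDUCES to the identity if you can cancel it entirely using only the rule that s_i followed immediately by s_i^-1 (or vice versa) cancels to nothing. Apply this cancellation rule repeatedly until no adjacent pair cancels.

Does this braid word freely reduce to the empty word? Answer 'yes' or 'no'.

Answer: no

Derivation:
Gen 1 (s2^-1): push. Stack: [s2^-1]
Gen 2 (s1): push. Stack: [s2^-1 s1]
Gen 3 (s1): push. Stack: [s2^-1 s1 s1]
Gen 4 (s2): push. Stack: [s2^-1 s1 s1 s2]
Reduced word: s2^-1 s1 s1 s2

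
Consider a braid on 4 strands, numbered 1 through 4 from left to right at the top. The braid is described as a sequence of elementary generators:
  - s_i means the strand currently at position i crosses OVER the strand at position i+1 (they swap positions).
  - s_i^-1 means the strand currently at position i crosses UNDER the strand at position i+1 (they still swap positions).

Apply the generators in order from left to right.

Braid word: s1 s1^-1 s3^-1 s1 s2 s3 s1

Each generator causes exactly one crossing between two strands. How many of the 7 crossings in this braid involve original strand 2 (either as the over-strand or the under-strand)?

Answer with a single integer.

Gen 1: crossing 1x2. Involves strand 2? yes. Count so far: 1
Gen 2: crossing 2x1. Involves strand 2? yes. Count so far: 2
Gen 3: crossing 3x4. Involves strand 2? no. Count so far: 2
Gen 4: crossing 1x2. Involves strand 2? yes. Count so far: 3
Gen 5: crossing 1x4. Involves strand 2? no. Count so far: 3
Gen 6: crossing 1x3. Involves strand 2? no. Count so far: 3
Gen 7: crossing 2x4. Involves strand 2? yes. Count so far: 4

Answer: 4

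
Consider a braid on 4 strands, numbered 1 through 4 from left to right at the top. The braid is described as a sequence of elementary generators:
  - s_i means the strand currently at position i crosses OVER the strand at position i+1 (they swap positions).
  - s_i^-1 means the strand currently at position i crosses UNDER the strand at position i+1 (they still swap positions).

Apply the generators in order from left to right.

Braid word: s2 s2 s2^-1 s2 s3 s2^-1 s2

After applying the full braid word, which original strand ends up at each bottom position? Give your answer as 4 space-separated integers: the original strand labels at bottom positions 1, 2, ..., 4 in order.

Gen 1 (s2): strand 2 crosses over strand 3. Perm now: [1 3 2 4]
Gen 2 (s2): strand 3 crosses over strand 2. Perm now: [1 2 3 4]
Gen 3 (s2^-1): strand 2 crosses under strand 3. Perm now: [1 3 2 4]
Gen 4 (s2): strand 3 crosses over strand 2. Perm now: [1 2 3 4]
Gen 5 (s3): strand 3 crosses over strand 4. Perm now: [1 2 4 3]
Gen 6 (s2^-1): strand 2 crosses under strand 4. Perm now: [1 4 2 3]
Gen 7 (s2): strand 4 crosses over strand 2. Perm now: [1 2 4 3]

Answer: 1 2 4 3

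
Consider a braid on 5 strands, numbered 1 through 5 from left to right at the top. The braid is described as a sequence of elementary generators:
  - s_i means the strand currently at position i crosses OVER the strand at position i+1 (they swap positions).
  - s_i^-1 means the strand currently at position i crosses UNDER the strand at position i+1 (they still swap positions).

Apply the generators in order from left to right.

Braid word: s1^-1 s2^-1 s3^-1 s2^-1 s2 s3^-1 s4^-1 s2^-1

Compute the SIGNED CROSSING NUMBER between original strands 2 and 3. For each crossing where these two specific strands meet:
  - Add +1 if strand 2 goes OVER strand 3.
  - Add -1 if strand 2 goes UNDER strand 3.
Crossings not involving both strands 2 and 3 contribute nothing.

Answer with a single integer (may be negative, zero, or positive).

Answer: 0

Derivation:
Gen 1: crossing 1x2. Both 2&3? no. Sum: 0
Gen 2: crossing 1x3. Both 2&3? no. Sum: 0
Gen 3: crossing 1x4. Both 2&3? no. Sum: 0
Gen 4: crossing 3x4. Both 2&3? no. Sum: 0
Gen 5: crossing 4x3. Both 2&3? no. Sum: 0
Gen 6: crossing 4x1. Both 2&3? no. Sum: 0
Gen 7: crossing 4x5. Both 2&3? no. Sum: 0
Gen 8: crossing 3x1. Both 2&3? no. Sum: 0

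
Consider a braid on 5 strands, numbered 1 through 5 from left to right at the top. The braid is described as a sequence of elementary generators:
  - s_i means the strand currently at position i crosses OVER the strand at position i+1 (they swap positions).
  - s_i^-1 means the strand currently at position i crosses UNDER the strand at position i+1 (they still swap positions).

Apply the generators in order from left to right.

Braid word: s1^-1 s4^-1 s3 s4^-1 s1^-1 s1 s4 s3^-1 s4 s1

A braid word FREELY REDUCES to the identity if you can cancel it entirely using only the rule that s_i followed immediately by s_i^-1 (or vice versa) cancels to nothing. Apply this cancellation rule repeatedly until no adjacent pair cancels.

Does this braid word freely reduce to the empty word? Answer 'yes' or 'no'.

Answer: yes

Derivation:
Gen 1 (s1^-1): push. Stack: [s1^-1]
Gen 2 (s4^-1): push. Stack: [s1^-1 s4^-1]
Gen 3 (s3): push. Stack: [s1^-1 s4^-1 s3]
Gen 4 (s4^-1): push. Stack: [s1^-1 s4^-1 s3 s4^-1]
Gen 5 (s1^-1): push. Stack: [s1^-1 s4^-1 s3 s4^-1 s1^-1]
Gen 6 (s1): cancels prior s1^-1. Stack: [s1^-1 s4^-1 s3 s4^-1]
Gen 7 (s4): cancels prior s4^-1. Stack: [s1^-1 s4^-1 s3]
Gen 8 (s3^-1): cancels prior s3. Stack: [s1^-1 s4^-1]
Gen 9 (s4): cancels prior s4^-1. Stack: [s1^-1]
Gen 10 (s1): cancels prior s1^-1. Stack: []
Reduced word: (empty)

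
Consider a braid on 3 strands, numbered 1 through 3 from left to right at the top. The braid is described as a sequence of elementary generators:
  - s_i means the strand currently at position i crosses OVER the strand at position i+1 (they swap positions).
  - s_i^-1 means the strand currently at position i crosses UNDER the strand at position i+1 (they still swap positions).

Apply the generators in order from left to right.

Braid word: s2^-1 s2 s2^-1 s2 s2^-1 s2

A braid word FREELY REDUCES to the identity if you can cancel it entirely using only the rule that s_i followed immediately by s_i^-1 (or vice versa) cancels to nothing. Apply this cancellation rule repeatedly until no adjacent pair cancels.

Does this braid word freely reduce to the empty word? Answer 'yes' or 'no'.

Answer: yes

Derivation:
Gen 1 (s2^-1): push. Stack: [s2^-1]
Gen 2 (s2): cancels prior s2^-1. Stack: []
Gen 3 (s2^-1): push. Stack: [s2^-1]
Gen 4 (s2): cancels prior s2^-1. Stack: []
Gen 5 (s2^-1): push. Stack: [s2^-1]
Gen 6 (s2): cancels prior s2^-1. Stack: []
Reduced word: (empty)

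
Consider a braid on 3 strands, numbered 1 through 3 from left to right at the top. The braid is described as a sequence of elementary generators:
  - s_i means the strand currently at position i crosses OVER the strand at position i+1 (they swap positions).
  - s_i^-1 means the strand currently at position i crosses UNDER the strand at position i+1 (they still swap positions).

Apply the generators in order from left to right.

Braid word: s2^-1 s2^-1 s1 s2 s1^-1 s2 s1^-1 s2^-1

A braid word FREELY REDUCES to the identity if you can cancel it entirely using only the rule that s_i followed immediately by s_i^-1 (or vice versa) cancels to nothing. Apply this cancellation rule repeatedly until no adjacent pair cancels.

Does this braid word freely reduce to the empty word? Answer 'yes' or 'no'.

Gen 1 (s2^-1): push. Stack: [s2^-1]
Gen 2 (s2^-1): push. Stack: [s2^-1 s2^-1]
Gen 3 (s1): push. Stack: [s2^-1 s2^-1 s1]
Gen 4 (s2): push. Stack: [s2^-1 s2^-1 s1 s2]
Gen 5 (s1^-1): push. Stack: [s2^-1 s2^-1 s1 s2 s1^-1]
Gen 6 (s2): push. Stack: [s2^-1 s2^-1 s1 s2 s1^-1 s2]
Gen 7 (s1^-1): push. Stack: [s2^-1 s2^-1 s1 s2 s1^-1 s2 s1^-1]
Gen 8 (s2^-1): push. Stack: [s2^-1 s2^-1 s1 s2 s1^-1 s2 s1^-1 s2^-1]
Reduced word: s2^-1 s2^-1 s1 s2 s1^-1 s2 s1^-1 s2^-1

Answer: no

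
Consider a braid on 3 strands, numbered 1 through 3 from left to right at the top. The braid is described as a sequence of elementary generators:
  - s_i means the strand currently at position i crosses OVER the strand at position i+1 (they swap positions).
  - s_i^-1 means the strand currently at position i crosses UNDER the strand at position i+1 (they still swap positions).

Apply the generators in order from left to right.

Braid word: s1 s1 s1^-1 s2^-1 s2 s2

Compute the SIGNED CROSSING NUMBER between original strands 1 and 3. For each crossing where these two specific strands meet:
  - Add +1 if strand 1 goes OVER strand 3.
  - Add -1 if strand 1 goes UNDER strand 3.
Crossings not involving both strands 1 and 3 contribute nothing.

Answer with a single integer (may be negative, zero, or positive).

Answer: -1

Derivation:
Gen 1: crossing 1x2. Both 1&3? no. Sum: 0
Gen 2: crossing 2x1. Both 1&3? no. Sum: 0
Gen 3: crossing 1x2. Both 1&3? no. Sum: 0
Gen 4: 1 under 3. Both 1&3? yes. Contrib: -1. Sum: -1
Gen 5: 3 over 1. Both 1&3? yes. Contrib: -1. Sum: -2
Gen 6: 1 over 3. Both 1&3? yes. Contrib: +1. Sum: -1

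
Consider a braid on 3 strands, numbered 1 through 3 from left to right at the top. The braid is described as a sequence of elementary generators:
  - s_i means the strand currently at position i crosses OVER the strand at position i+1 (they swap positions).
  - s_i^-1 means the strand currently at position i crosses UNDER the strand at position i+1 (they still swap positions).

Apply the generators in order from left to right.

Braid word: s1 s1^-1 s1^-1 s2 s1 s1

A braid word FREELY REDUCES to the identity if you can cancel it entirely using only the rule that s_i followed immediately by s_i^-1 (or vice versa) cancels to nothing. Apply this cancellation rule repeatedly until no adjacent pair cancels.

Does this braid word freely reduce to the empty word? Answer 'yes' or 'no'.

Gen 1 (s1): push. Stack: [s1]
Gen 2 (s1^-1): cancels prior s1. Stack: []
Gen 3 (s1^-1): push. Stack: [s1^-1]
Gen 4 (s2): push. Stack: [s1^-1 s2]
Gen 5 (s1): push. Stack: [s1^-1 s2 s1]
Gen 6 (s1): push. Stack: [s1^-1 s2 s1 s1]
Reduced word: s1^-1 s2 s1 s1

Answer: no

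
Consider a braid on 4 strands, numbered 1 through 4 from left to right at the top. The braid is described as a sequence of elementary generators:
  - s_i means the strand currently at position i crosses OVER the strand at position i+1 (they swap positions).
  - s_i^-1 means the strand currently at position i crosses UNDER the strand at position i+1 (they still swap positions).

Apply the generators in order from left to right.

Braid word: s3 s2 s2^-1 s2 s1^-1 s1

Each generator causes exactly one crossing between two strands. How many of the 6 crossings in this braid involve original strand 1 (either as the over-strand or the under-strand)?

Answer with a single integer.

Gen 1: crossing 3x4. Involves strand 1? no. Count so far: 0
Gen 2: crossing 2x4. Involves strand 1? no. Count so far: 0
Gen 3: crossing 4x2. Involves strand 1? no. Count so far: 0
Gen 4: crossing 2x4. Involves strand 1? no. Count so far: 0
Gen 5: crossing 1x4. Involves strand 1? yes. Count so far: 1
Gen 6: crossing 4x1. Involves strand 1? yes. Count so far: 2

Answer: 2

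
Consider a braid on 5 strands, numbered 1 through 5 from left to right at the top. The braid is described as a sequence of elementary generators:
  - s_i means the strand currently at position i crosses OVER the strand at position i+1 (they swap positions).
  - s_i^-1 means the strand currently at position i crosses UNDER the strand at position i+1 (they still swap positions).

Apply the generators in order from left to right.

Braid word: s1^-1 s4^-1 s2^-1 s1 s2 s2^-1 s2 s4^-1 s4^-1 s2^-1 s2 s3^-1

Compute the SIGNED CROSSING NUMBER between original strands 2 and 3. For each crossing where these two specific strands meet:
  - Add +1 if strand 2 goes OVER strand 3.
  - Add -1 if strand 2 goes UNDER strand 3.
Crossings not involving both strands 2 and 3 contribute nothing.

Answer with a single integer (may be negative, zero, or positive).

Answer: 1

Derivation:
Gen 1: crossing 1x2. Both 2&3? no. Sum: 0
Gen 2: crossing 4x5. Both 2&3? no. Sum: 0
Gen 3: crossing 1x3. Both 2&3? no. Sum: 0
Gen 4: 2 over 3. Both 2&3? yes. Contrib: +1. Sum: 1
Gen 5: crossing 2x1. Both 2&3? no. Sum: 1
Gen 6: crossing 1x2. Both 2&3? no. Sum: 1
Gen 7: crossing 2x1. Both 2&3? no. Sum: 1
Gen 8: crossing 5x4. Both 2&3? no. Sum: 1
Gen 9: crossing 4x5. Both 2&3? no. Sum: 1
Gen 10: crossing 1x2. Both 2&3? no. Sum: 1
Gen 11: crossing 2x1. Both 2&3? no. Sum: 1
Gen 12: crossing 2x5. Both 2&3? no. Sum: 1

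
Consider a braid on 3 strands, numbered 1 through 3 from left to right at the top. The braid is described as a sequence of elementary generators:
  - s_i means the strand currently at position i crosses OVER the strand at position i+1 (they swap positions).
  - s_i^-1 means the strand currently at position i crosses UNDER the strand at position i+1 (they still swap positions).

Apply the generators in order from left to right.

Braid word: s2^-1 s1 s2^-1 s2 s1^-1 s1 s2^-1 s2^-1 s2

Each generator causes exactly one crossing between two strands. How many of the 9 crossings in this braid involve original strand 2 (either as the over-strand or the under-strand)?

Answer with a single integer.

Answer: 6

Derivation:
Gen 1: crossing 2x3. Involves strand 2? yes. Count so far: 1
Gen 2: crossing 1x3. Involves strand 2? no. Count so far: 1
Gen 3: crossing 1x2. Involves strand 2? yes. Count so far: 2
Gen 4: crossing 2x1. Involves strand 2? yes. Count so far: 3
Gen 5: crossing 3x1. Involves strand 2? no. Count so far: 3
Gen 6: crossing 1x3. Involves strand 2? no. Count so far: 3
Gen 7: crossing 1x2. Involves strand 2? yes. Count so far: 4
Gen 8: crossing 2x1. Involves strand 2? yes. Count so far: 5
Gen 9: crossing 1x2. Involves strand 2? yes. Count so far: 6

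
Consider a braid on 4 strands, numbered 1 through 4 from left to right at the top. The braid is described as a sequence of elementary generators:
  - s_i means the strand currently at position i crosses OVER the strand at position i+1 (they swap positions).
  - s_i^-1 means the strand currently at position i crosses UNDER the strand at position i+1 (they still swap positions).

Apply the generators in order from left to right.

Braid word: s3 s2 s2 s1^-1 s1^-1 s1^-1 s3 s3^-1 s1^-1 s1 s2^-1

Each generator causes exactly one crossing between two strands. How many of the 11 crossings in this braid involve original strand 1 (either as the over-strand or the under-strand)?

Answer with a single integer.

Answer: 6

Derivation:
Gen 1: crossing 3x4. Involves strand 1? no. Count so far: 0
Gen 2: crossing 2x4. Involves strand 1? no. Count so far: 0
Gen 3: crossing 4x2. Involves strand 1? no. Count so far: 0
Gen 4: crossing 1x2. Involves strand 1? yes. Count so far: 1
Gen 5: crossing 2x1. Involves strand 1? yes. Count so far: 2
Gen 6: crossing 1x2. Involves strand 1? yes. Count so far: 3
Gen 7: crossing 4x3. Involves strand 1? no. Count so far: 3
Gen 8: crossing 3x4. Involves strand 1? no. Count so far: 3
Gen 9: crossing 2x1. Involves strand 1? yes. Count so far: 4
Gen 10: crossing 1x2. Involves strand 1? yes. Count so far: 5
Gen 11: crossing 1x4. Involves strand 1? yes. Count so far: 6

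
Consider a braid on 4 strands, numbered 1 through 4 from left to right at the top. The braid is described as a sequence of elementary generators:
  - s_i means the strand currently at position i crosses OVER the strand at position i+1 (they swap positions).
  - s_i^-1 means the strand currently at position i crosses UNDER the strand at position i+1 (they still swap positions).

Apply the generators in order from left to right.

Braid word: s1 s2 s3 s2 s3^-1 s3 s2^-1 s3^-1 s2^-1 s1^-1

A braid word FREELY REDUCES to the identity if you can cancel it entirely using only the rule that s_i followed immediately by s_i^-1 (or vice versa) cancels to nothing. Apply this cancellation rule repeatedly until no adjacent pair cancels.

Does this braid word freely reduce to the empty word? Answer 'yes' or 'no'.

Gen 1 (s1): push. Stack: [s1]
Gen 2 (s2): push. Stack: [s1 s2]
Gen 3 (s3): push. Stack: [s1 s2 s3]
Gen 4 (s2): push. Stack: [s1 s2 s3 s2]
Gen 5 (s3^-1): push. Stack: [s1 s2 s3 s2 s3^-1]
Gen 6 (s3): cancels prior s3^-1. Stack: [s1 s2 s3 s2]
Gen 7 (s2^-1): cancels prior s2. Stack: [s1 s2 s3]
Gen 8 (s3^-1): cancels prior s3. Stack: [s1 s2]
Gen 9 (s2^-1): cancels prior s2. Stack: [s1]
Gen 10 (s1^-1): cancels prior s1. Stack: []
Reduced word: (empty)

Answer: yes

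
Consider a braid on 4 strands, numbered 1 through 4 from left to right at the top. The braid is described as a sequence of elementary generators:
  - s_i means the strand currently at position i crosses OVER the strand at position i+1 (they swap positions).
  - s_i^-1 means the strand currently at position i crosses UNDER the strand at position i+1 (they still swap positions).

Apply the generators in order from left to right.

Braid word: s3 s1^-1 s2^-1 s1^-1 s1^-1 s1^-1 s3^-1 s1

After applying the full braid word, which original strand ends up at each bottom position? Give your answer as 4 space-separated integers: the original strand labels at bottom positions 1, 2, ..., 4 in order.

Answer: 2 4 3 1

Derivation:
Gen 1 (s3): strand 3 crosses over strand 4. Perm now: [1 2 4 3]
Gen 2 (s1^-1): strand 1 crosses under strand 2. Perm now: [2 1 4 3]
Gen 3 (s2^-1): strand 1 crosses under strand 4. Perm now: [2 4 1 3]
Gen 4 (s1^-1): strand 2 crosses under strand 4. Perm now: [4 2 1 3]
Gen 5 (s1^-1): strand 4 crosses under strand 2. Perm now: [2 4 1 3]
Gen 6 (s1^-1): strand 2 crosses under strand 4. Perm now: [4 2 1 3]
Gen 7 (s3^-1): strand 1 crosses under strand 3. Perm now: [4 2 3 1]
Gen 8 (s1): strand 4 crosses over strand 2. Perm now: [2 4 3 1]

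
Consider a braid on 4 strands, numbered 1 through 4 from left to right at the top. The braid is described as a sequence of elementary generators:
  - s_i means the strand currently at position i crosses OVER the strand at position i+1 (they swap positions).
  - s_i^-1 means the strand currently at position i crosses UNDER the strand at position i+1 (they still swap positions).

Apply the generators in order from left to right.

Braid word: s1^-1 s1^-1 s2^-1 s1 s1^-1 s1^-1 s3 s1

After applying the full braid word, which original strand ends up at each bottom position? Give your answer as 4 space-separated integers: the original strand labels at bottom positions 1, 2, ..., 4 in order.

Answer: 1 3 4 2

Derivation:
Gen 1 (s1^-1): strand 1 crosses under strand 2. Perm now: [2 1 3 4]
Gen 2 (s1^-1): strand 2 crosses under strand 1. Perm now: [1 2 3 4]
Gen 3 (s2^-1): strand 2 crosses under strand 3. Perm now: [1 3 2 4]
Gen 4 (s1): strand 1 crosses over strand 3. Perm now: [3 1 2 4]
Gen 5 (s1^-1): strand 3 crosses under strand 1. Perm now: [1 3 2 4]
Gen 6 (s1^-1): strand 1 crosses under strand 3. Perm now: [3 1 2 4]
Gen 7 (s3): strand 2 crosses over strand 4. Perm now: [3 1 4 2]
Gen 8 (s1): strand 3 crosses over strand 1. Perm now: [1 3 4 2]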